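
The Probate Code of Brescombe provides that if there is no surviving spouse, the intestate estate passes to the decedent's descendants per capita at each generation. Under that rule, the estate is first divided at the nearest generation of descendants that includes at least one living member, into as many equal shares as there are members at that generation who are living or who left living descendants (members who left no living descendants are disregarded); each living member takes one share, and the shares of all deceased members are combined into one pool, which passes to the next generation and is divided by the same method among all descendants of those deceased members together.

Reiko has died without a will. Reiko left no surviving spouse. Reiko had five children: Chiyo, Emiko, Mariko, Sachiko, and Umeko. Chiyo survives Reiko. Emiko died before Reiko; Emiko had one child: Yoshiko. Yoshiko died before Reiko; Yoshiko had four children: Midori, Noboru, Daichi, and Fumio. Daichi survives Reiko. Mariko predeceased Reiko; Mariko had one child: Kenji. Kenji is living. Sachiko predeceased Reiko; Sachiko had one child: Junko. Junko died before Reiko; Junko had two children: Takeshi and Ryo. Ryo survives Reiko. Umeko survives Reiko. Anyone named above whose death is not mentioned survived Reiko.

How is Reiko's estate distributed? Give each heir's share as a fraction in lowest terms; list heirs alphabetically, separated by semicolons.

Chiyo 1/5; Daichi 1/15; Fumio 1/15; Kenji 1/5; Midori 1/15; Noboru 1/15; Ryo 1/15; Takeshi 1/15; Umeko 1/5

There is no surviving spouse, so the entire estate passes to Reiko's descendants per capita at each generation.
At generation 1 (Chiyo, Emiko, Mariko, Sachiko, Umeko) there are 5 shares of (1)/5 = 1/5 each.
Living: Chiyo and Umeko — each takes 1/5.
Deceased: Emiko, Mariko, and Sachiko. Their combined 3/5 is pooled and carried to generation 2.
At generation 2 (Yoshiko, Kenji, Junko) there are 3 shares of (3/5)/3 = 1/5 each.
Living: Kenji — each takes 1/5.
Deceased: Yoshiko and Junko. Their combined 2/5 is pooled and carried to generation 3.
At generation 3 (Midori, Noboru, Daichi, Fumio, Takeshi, Ryo) there are 6 shares of (2/5)/6 = 1/15 each.
Living: Midori, Noboru, Daichi, Fumio, Takeshi, and Ryo — each takes 1/15.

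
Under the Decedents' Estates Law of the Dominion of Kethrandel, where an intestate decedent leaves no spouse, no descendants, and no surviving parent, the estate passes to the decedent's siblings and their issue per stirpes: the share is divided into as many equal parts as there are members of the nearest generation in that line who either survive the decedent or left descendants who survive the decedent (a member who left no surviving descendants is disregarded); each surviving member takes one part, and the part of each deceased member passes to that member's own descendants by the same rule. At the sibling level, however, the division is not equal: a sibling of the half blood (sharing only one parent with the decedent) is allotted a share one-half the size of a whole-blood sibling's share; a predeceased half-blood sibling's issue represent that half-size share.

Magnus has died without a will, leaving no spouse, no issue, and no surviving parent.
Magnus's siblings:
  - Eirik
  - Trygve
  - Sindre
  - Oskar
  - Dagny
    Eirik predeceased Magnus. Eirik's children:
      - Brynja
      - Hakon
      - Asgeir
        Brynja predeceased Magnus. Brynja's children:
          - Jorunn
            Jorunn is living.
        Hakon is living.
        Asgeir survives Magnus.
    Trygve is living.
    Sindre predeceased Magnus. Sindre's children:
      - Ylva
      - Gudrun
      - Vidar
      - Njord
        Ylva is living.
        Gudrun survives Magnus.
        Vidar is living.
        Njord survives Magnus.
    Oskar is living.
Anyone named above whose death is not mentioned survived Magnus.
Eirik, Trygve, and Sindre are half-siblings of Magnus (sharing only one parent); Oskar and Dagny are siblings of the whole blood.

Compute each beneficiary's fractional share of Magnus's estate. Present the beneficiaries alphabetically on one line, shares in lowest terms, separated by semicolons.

Asgeir 1/21; Dagny 2/7; Gudrun 1/28; Hakon 1/21; Jorunn 1/21; Njord 1/28; Oskar 2/7; Trygve 1/7; Vidar 1/28; Ylva 1/28

No spouse, descendants, or parent survives, so the estate passes to Magnus's siblings per stirpes.
Half-blood siblings count for one-half the weight of whole-blood siblings at the initial division.
Dividing 1 in proportion to weights (total weight 7/2): Eirik (weight 1/2) → 1/7; Trygve (weight 1/2) → 1/7; Sindre (weight 1/2) → 1/7; Oskar (weight 1) → 2/7; Dagny (weight 1) → 2/7.
Eirik predeceased; the 1/7 allotted to Eirik's branch passes to Eirik's issue by representation.
The 1/7 is divided into 3 equal shares of 1/21 among Brynja, Hakon, Asgeir.
Brynja predeceased; the 1/21 allotted to Brynja's branch passes to Brynja's issue by representation.
Jorunn is the sole taker at this level and receives the full 1/21.
Hakon is living and takes 1/21.
Asgeir is living and takes 1/21.
Trygve is living and takes 1/7.
Sindre predeceased; the 1/7 allotted to Sindre's branch passes to Sindre's issue by representation.
The 1/7 is divided into 4 equal shares of 1/28 among Ylva, Gudrun, Vidar, Njord.
Ylva is living and takes 1/28.
Gudrun is living and takes 1/28.
Vidar is living and takes 1/28.
Njord is living and takes 1/28.
Oskar is living and takes 2/7.
Dagny is living and takes 2/7.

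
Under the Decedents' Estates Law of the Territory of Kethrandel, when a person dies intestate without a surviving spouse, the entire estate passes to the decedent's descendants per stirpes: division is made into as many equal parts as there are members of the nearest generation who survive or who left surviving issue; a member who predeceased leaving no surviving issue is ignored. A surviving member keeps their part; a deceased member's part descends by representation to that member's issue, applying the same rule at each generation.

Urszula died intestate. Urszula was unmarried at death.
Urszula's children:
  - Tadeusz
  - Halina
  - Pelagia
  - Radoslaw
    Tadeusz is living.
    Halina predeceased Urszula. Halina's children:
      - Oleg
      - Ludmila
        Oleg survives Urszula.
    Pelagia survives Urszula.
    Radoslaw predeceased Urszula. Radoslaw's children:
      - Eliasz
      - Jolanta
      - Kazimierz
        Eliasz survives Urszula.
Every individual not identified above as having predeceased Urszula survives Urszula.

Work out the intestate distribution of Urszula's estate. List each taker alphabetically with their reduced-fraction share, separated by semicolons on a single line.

There is no surviving spouse, so the entire estate passes to Urszula's descendants per stirpes.
The estate is divided into 4 equal shares of 1/4 among Tadeusz, Halina, Pelagia, Radoslaw.
Tadeusz is living and takes 1/4.
Halina predeceased; the 1/4 allotted to Halina's branch passes to Halina's issue by representation.
The 1/4 is divided into 2 equal shares of 1/8 among Oleg, Ludmila.
Oleg is living and takes 1/8.
Ludmila is living and takes 1/8.
Pelagia is living and takes 1/4.
Radoslaw predeceased; the 1/4 allotted to Radoslaw's branch passes to Radoslaw's issue by representation.
The 1/4 is divided into 3 equal shares of 1/12 among Eliasz, Jolanta, Kazimierz.
Eliasz is living and takes 1/12.
Jolanta is living and takes 1/12.
Kazimierz is living and takes 1/12.

Eliasz 1/12; Jolanta 1/12; Kazimierz 1/12; Ludmila 1/8; Oleg 1/8; Pelagia 1/4; Tadeusz 1/4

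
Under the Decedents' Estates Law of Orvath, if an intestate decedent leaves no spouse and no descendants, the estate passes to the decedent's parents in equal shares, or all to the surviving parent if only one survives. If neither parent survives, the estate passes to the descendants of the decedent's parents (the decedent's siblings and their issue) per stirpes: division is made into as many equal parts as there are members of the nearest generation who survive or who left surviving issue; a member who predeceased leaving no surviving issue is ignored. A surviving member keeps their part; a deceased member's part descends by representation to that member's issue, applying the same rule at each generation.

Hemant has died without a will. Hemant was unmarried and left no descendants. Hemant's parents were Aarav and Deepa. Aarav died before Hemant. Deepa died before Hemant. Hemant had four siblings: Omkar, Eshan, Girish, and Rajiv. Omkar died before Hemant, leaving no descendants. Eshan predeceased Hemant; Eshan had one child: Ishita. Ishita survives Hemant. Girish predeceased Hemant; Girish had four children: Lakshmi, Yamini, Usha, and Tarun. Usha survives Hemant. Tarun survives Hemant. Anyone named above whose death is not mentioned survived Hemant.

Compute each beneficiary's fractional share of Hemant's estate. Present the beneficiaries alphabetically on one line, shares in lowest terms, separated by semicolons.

Neither parent survives and there are no descendants, so the estate passes to Hemant's siblings and their issue per stirpes.
Omkar left no surviving issue, so that branch lapses and is disregarded.
The estate is divided into 3 equal shares of 1/3 among Eshan, Girish, Rajiv.
Eshan predeceased; the 1/3 allotted to Eshan's branch passes to Eshan's issue by representation.
Ishita is the sole taker at this level and receives the full 1/3.
Girish predeceased; the 1/3 allotted to Girish's branch passes to Girish's issue by representation.
The 1/3 is divided into 4 equal shares of 1/12 among Lakshmi, Yamini, Usha, Tarun.
Lakshmi is living and takes 1/12.
Yamini is living and takes 1/12.
Usha is living and takes 1/12.
Tarun is living and takes 1/12.
Rajiv is living and takes 1/3.

Ishita 1/3; Lakshmi 1/12; Rajiv 1/3; Tarun 1/12; Usha 1/12; Yamini 1/12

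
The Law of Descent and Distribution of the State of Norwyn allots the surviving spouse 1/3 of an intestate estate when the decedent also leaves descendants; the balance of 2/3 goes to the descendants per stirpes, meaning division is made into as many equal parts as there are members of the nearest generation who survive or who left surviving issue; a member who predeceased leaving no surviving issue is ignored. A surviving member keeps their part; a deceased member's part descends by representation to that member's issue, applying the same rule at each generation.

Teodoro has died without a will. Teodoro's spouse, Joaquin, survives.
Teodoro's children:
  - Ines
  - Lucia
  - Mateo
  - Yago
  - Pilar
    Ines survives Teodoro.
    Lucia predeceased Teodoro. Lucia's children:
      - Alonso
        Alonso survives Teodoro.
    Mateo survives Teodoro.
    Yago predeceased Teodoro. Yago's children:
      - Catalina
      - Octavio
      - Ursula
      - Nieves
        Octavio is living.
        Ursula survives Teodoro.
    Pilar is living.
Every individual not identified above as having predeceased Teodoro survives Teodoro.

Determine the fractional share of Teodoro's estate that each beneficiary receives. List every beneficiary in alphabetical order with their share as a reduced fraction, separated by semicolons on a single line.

Alonso 2/15; Catalina 1/30; Ines 2/15; Joaquin 1/3; Mateo 2/15; Nieves 1/30; Octavio 1/30; Pilar 2/15; Ursula 1/30

Joaquin, as surviving spouse, takes 1/3.
The remaining 2/3 passes to Teodoro's descendants per stirpes.
The 2/3 is divided into 5 equal shares of 2/15 among Ines, Lucia, Mateo, Yago, Pilar.
Ines is living and takes 2/15.
Lucia predeceased; the 2/15 allotted to Lucia's branch passes to Lucia's issue by representation.
Alonso is the sole taker at this level and receives the full 2/15.
Mateo is living and takes 2/15.
Yago predeceased; the 2/15 allotted to Yago's branch passes to Yago's issue by representation.
The 2/15 is divided into 4 equal shares of 1/30 among Catalina, Octavio, Ursula, Nieves.
Catalina is living and takes 1/30.
Octavio is living and takes 1/30.
Ursula is living and takes 1/30.
Nieves is living and takes 1/30.
Pilar is living and takes 2/15.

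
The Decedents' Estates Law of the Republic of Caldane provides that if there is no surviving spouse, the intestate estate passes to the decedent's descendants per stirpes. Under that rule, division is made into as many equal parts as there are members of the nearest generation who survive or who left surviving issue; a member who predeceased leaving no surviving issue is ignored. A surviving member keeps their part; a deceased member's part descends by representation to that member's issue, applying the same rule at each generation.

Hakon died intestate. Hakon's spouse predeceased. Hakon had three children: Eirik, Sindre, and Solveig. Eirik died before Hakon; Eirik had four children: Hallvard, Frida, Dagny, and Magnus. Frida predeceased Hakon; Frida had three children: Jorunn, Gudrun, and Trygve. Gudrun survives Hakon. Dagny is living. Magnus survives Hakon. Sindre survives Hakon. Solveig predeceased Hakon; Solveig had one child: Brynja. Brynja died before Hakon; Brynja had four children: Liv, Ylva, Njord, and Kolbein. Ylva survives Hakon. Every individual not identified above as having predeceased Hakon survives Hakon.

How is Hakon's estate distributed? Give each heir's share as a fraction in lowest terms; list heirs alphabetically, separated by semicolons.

Dagny 1/12; Gudrun 1/36; Hallvard 1/12; Jorunn 1/36; Kolbein 1/12; Liv 1/12; Magnus 1/12; Njord 1/12; Sindre 1/3; Trygve 1/36; Ylva 1/12

There is no surviving spouse, so the entire estate passes to Hakon's descendants per stirpes.
The estate is divided into 3 equal shares of 1/3 among Eirik, Sindre, Solveig.
Eirik predeceased; the 1/3 allotted to Eirik's branch passes to Eirik's issue by representation.
The 1/3 is divided into 4 equal shares of 1/12 among Hallvard, Frida, Dagny, Magnus.
Hallvard is living and takes 1/12.
Frida predeceased; the 1/12 allotted to Frida's branch passes to Frida's issue by representation.
The 1/12 is divided into 3 equal shares of 1/36 among Jorunn, Gudrun, Trygve.
Jorunn is living and takes 1/36.
Gudrun is living and takes 1/36.
Trygve is living and takes 1/36.
Dagny is living and takes 1/12.
Magnus is living and takes 1/12.
Sindre is living and takes 1/3.
Solveig predeceased; the 1/3 allotted to Solveig's branch passes to Solveig's issue by representation.
Brynja's line is the sole branch at this level, so the full 1/3 passes to Brynja's issue by representation.
The 1/3 is divided into 4 equal shares of 1/12 among Liv, Ylva, Njord, Kolbein.
Liv is living and takes 1/12.
Ylva is living and takes 1/12.
Njord is living and takes 1/12.
Kolbein is living and takes 1/12.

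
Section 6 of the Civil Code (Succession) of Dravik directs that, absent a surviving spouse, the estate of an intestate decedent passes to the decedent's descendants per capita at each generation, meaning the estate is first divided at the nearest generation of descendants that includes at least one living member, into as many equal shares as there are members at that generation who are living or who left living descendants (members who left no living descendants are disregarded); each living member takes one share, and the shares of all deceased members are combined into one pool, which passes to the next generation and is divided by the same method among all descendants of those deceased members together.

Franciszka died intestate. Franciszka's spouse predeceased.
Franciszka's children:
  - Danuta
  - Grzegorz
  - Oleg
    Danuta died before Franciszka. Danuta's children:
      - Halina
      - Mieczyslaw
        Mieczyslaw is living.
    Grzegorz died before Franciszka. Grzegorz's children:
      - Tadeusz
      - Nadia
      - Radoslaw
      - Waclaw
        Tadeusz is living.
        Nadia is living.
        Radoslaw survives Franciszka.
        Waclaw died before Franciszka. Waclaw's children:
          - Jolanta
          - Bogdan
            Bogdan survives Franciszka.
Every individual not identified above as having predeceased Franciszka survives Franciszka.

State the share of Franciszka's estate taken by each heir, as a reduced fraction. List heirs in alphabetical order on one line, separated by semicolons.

There is no surviving spouse, so the entire estate passes to Franciszka's descendants per capita at each generation.
At generation 1 (Danuta, Grzegorz, Oleg) there are 3 shares of (1)/3 = 1/3 each.
Living: Oleg — each takes 1/3.
Deceased: Danuta and Grzegorz. Their combined 2/3 is pooled and carried to generation 2.
At generation 2 (Halina, Mieczyslaw, Tadeusz, Nadia, Radoslaw, Waclaw) there are 6 shares of (2/3)/6 = 1/9 each.
Living: Halina, Mieczyslaw, Tadeusz, Nadia, and Radoslaw — each takes 1/9.
Deceased: Waclaw. That 1/9 share is carried to generation 3.
At generation 3 (Jolanta, Bogdan) there are 2 shares of (1/9)/2 = 1/18 each.
Living: Jolanta and Bogdan — each takes 1/18.

Bogdan 1/18; Halina 1/9; Jolanta 1/18; Mieczyslaw 1/9; Nadia 1/9; Oleg 1/3; Radoslaw 1/9; Tadeusz 1/9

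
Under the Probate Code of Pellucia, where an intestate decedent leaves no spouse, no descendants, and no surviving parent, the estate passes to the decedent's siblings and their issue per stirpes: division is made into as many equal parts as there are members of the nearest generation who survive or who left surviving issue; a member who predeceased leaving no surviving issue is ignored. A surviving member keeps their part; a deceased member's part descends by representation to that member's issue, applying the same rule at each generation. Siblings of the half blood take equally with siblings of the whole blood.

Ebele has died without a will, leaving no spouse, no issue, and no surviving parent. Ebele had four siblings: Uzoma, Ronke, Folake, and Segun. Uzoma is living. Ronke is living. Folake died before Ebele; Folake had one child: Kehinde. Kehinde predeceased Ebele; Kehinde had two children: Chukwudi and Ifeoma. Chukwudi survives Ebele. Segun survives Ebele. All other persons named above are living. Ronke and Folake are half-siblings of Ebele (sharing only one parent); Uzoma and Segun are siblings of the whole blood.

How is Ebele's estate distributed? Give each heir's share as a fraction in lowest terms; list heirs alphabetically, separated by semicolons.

Chukwudi 1/8; Ifeoma 1/8; Ronke 1/4; Segun 1/4; Uzoma 1/4

No spouse, descendants, or parent survives, so the estate passes to Ebele's siblings per stirpes.
Half-blood and whole-blood siblings take equally under the stated rule.
The estate is divided into 4 equal shares of 1/4 among Uzoma, Ronke, Folake, Segun.
Uzoma is living and takes 1/4.
Ronke is living and takes 1/4.
Folake predeceased; the 1/4 allotted to Folake's branch passes to Folake's issue by representation.
Kehinde's line is the sole branch at this level, so the full 1/4 passes to Kehinde's issue by representation.
The 1/4 is divided into 2 equal shares of 1/8 among Chukwudi, Ifeoma.
Chukwudi is living and takes 1/8.
Ifeoma is living and takes 1/8.
Segun is living and takes 1/4.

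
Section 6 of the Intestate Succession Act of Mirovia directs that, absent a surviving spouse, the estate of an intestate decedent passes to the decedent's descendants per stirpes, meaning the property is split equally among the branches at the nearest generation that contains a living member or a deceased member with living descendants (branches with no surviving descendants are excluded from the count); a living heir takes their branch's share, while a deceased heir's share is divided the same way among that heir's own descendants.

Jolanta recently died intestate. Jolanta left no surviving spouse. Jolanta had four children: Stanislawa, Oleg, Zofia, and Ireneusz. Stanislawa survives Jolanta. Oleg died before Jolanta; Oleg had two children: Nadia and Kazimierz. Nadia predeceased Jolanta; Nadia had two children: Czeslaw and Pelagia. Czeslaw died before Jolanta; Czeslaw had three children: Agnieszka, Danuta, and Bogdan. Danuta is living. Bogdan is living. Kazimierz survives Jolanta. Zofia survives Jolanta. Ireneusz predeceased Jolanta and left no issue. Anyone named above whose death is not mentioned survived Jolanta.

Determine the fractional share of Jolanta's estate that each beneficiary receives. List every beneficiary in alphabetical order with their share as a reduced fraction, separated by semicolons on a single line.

Agnieszka 1/36; Bogdan 1/36; Danuta 1/36; Kazimierz 1/6; Pelagia 1/12; Stanislawa 1/3; Zofia 1/3

There is no surviving spouse, so the entire estate passes to Jolanta's descendants per stirpes.
Ireneusz left no surviving issue, so that branch lapses and is disregarded.
The estate is divided into 3 equal shares of 1/3 among Stanislawa, Oleg, Zofia.
Stanislawa is living and takes 1/3.
Oleg predeceased; the 1/3 allotted to Oleg's branch passes to Oleg's issue by representation.
The 1/3 is divided into 2 equal shares of 1/6 among Nadia, Kazimierz.
Nadia predeceased; the 1/6 allotted to Nadia's branch passes to Nadia's issue by representation.
The 1/6 is divided into 2 equal shares of 1/12 among Czeslaw, Pelagia.
Czeslaw predeceased; the 1/12 allotted to Czeslaw's branch passes to Czeslaw's issue by representation.
The 1/12 is divided into 3 equal shares of 1/36 among Agnieszka, Danuta, Bogdan.
Agnieszka is living and takes 1/36.
Danuta is living and takes 1/36.
Bogdan is living and takes 1/36.
Pelagia is living and takes 1/12.
Kazimierz is living and takes 1/6.
Zofia is living and takes 1/3.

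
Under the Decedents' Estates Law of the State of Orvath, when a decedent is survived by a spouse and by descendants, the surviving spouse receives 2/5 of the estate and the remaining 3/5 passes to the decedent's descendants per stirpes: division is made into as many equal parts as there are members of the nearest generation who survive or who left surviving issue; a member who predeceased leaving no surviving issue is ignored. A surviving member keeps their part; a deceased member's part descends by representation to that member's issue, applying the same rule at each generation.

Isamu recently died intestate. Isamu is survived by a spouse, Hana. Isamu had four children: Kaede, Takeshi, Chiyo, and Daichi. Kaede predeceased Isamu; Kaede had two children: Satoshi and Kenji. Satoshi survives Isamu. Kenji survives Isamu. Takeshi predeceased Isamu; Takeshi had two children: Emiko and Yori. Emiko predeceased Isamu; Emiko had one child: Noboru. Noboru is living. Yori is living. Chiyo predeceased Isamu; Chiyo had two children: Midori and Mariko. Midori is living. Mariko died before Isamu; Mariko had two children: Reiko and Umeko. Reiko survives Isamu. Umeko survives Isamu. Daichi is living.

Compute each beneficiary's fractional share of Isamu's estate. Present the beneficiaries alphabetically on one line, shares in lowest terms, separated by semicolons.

Hana, as surviving spouse, takes 2/5.
The remaining 3/5 passes to Isamu's descendants per stirpes.
The 3/5 is divided into 4 equal shares of 3/20 among Kaede, Takeshi, Chiyo, Daichi.
Kaede predeceased; the 3/20 allotted to Kaede's branch passes to Kaede's issue by representation.
The 3/20 is divided into 2 equal shares of 3/40 among Satoshi, Kenji.
Satoshi is living and takes 3/40.
Kenji is living and takes 3/40.
Takeshi predeceased; the 3/20 allotted to Takeshi's branch passes to Takeshi's issue by representation.
The 3/20 is divided into 2 equal shares of 3/40 among Emiko, Yori.
Emiko predeceased; the 3/40 allotted to Emiko's branch passes to Emiko's issue by representation.
Noboru is the sole taker at this level and receives the full 3/40.
Yori is living and takes 3/40.
Chiyo predeceased; the 3/20 allotted to Chiyo's branch passes to Chiyo's issue by representation.
The 3/20 is divided into 2 equal shares of 3/40 among Midori, Mariko.
Midori is living and takes 3/40.
Mariko predeceased; the 3/40 allotted to Mariko's branch passes to Mariko's issue by representation.
The 3/40 is divided into 2 equal shares of 3/80 among Reiko, Umeko.
Reiko is living and takes 3/80.
Umeko is living and takes 3/80.
Daichi is living and takes 3/20.

Daichi 3/20; Hana 2/5; Kenji 3/40; Midori 3/40; Noboru 3/40; Reiko 3/80; Satoshi 3/40; Umeko 3/80; Yori 3/40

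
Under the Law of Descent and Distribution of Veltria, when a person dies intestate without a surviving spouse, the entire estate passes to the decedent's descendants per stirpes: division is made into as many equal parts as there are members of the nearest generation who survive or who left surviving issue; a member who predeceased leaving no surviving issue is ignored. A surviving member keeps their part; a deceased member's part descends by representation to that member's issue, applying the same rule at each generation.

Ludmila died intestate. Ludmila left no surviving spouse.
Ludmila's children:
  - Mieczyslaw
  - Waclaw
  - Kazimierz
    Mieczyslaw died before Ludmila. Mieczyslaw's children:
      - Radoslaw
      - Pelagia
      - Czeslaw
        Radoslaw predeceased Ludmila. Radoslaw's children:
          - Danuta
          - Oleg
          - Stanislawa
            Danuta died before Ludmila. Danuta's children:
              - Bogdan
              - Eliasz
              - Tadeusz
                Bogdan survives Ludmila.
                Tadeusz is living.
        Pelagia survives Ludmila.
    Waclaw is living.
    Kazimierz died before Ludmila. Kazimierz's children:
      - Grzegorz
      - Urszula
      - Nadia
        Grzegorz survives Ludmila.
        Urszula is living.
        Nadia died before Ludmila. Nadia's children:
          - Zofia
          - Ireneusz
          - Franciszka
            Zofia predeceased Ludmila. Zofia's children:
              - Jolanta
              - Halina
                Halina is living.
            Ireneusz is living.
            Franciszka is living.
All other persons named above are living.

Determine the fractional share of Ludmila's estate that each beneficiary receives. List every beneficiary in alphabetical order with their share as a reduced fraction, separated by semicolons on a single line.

Bogdan 1/81; Czeslaw 1/9; Eliasz 1/81; Franciszka 1/27; Grzegorz 1/9; Halina 1/54; Ireneusz 1/27; Jolanta 1/54; Oleg 1/27; Pelagia 1/9; Stanislawa 1/27; Tadeusz 1/81; Urszula 1/9; Waclaw 1/3

There is no surviving spouse, so the entire estate passes to Ludmila's descendants per stirpes.
The estate is divided into 3 equal shares of 1/3 among Mieczyslaw, Waclaw, Kazimierz.
Mieczyslaw predeceased; the 1/3 allotted to Mieczyslaw's branch passes to Mieczyslaw's issue by representation.
The 1/3 is divided into 3 equal shares of 1/9 among Radoslaw, Pelagia, Czeslaw.
Radoslaw predeceased; the 1/9 allotted to Radoslaw's branch passes to Radoslaw's issue by representation.
The 1/9 is divided into 3 equal shares of 1/27 among Danuta, Oleg, Stanislawa.
Danuta predeceased; the 1/27 allotted to Danuta's branch passes to Danuta's issue by representation.
The 1/27 is divided into 3 equal shares of 1/81 among Bogdan, Eliasz, Tadeusz.
Bogdan is living and takes 1/81.
Eliasz is living and takes 1/81.
Tadeusz is living and takes 1/81.
Oleg is living and takes 1/27.
Stanislawa is living and takes 1/27.
Pelagia is living and takes 1/9.
Czeslaw is living and takes 1/9.
Waclaw is living and takes 1/3.
Kazimierz predeceased; the 1/3 allotted to Kazimierz's branch passes to Kazimierz's issue by representation.
The 1/3 is divided into 3 equal shares of 1/9 among Grzegorz, Urszula, Nadia.
Grzegorz is living and takes 1/9.
Urszula is living and takes 1/9.
Nadia predeceased; the 1/9 allotted to Nadia's branch passes to Nadia's issue by representation.
The 1/9 is divided into 3 equal shares of 1/27 among Zofia, Ireneusz, Franciszka.
Zofia predeceased; the 1/27 allotted to Zofia's branch passes to Zofia's issue by representation.
The 1/27 is divided into 2 equal shares of 1/54 among Jolanta, Halina.
Jolanta is living and takes 1/54.
Halina is living and takes 1/54.
Ireneusz is living and takes 1/27.
Franciszka is living and takes 1/27.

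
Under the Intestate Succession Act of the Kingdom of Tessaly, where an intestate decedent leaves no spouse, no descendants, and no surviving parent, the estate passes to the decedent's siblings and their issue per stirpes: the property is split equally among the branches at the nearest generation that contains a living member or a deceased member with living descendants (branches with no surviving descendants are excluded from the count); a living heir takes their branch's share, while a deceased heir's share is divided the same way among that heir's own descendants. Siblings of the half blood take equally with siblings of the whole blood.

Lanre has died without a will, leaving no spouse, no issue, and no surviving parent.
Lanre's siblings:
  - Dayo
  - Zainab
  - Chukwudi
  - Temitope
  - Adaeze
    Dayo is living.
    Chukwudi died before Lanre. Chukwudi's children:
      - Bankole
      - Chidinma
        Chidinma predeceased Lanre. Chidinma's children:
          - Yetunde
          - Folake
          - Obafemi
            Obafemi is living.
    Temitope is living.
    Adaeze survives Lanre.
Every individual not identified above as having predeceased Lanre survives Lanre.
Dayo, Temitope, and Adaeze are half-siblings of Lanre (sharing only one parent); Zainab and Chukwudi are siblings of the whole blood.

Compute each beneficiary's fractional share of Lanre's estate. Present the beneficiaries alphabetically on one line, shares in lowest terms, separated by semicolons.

No spouse, descendants, or parent survives, so the estate passes to Lanre's siblings per stirpes.
Half-blood and whole-blood siblings take equally under the stated rule.
The estate is divided into 5 equal shares of 1/5 among Dayo, Zainab, Chukwudi, Temitope, Adaeze.
Dayo is living and takes 1/5.
Zainab is living and takes 1/5.
Chukwudi predeceased; the 1/5 allotted to Chukwudi's branch passes to Chukwudi's issue by representation.
The 1/5 is divided into 2 equal shares of 1/10 among Bankole, Chidinma.
Bankole is living and takes 1/10.
Chidinma predeceased; the 1/10 allotted to Chidinma's branch passes to Chidinma's issue by representation.
The 1/10 is divided into 3 equal shares of 1/30 among Yetunde, Folake, Obafemi.
Yetunde is living and takes 1/30.
Folake is living and takes 1/30.
Obafemi is living and takes 1/30.
Temitope is living and takes 1/5.
Adaeze is living and takes 1/5.

Adaeze 1/5; Bankole 1/10; Dayo 1/5; Folake 1/30; Obafemi 1/30; Temitope 1/5; Yetunde 1/30; Zainab 1/5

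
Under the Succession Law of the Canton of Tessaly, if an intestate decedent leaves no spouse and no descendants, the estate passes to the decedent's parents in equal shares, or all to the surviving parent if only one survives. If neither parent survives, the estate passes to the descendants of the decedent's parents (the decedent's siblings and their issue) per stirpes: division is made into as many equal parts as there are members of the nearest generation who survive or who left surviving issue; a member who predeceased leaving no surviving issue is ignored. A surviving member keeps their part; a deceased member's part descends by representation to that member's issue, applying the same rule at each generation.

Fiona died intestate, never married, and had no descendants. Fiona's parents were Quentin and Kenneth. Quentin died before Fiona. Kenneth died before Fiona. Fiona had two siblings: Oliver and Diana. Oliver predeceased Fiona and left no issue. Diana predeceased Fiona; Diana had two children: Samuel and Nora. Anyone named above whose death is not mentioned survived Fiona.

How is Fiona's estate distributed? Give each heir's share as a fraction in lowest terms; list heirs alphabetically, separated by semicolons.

Neither parent survives and there are no descendants, so the estate passes to Fiona's siblings and their issue per stirpes.
Oliver left no surviving issue, so that branch lapses and is disregarded.
Diana's line is the sole branch at this level, so the full 1 passes to Diana's issue by representation.
The estate is divided into 2 equal shares of 1/2 among Samuel, Nora.
Samuel is living and takes 1/2.
Nora is living and takes 1/2.

Nora 1/2; Samuel 1/2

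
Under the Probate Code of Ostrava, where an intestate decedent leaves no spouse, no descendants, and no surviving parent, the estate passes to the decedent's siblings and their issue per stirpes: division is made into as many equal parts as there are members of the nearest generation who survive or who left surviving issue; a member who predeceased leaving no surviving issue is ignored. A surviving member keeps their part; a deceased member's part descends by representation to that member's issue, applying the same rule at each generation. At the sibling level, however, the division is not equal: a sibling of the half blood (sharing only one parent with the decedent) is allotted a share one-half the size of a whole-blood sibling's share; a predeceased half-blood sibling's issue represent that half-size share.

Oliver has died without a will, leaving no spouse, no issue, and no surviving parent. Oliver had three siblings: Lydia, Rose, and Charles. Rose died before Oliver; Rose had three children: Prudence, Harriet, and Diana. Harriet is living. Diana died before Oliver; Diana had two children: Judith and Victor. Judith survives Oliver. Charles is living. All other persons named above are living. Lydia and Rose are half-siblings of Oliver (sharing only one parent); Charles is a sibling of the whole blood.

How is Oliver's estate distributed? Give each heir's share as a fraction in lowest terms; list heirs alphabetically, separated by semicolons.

Charles 1/2; Harriet 1/12; Judith 1/24; Lydia 1/4; Prudence 1/12; Victor 1/24

No spouse, descendants, or parent survives, so the estate passes to Oliver's siblings per stirpes.
Half-blood siblings count for one-half the weight of whole-blood siblings at the initial division.
Dividing 1 in proportion to weights (total weight 2): Lydia (weight 1/2) → 1/4; Rose (weight 1/2) → 1/4; Charles (weight 1) → 1/2.
Lydia is living and takes 1/4.
Rose predeceased; the 1/4 allotted to Rose's branch passes to Rose's issue by representation.
The 1/4 is divided into 3 equal shares of 1/12 among Prudence, Harriet, Diana.
Prudence is living and takes 1/12.
Harriet is living and takes 1/12.
Diana predeceased; the 1/12 allotted to Diana's branch passes to Diana's issue by representation.
The 1/12 is divided into 2 equal shares of 1/24 among Judith, Victor.
Judith is living and takes 1/24.
Victor is living and takes 1/24.
Charles is living and takes 1/2.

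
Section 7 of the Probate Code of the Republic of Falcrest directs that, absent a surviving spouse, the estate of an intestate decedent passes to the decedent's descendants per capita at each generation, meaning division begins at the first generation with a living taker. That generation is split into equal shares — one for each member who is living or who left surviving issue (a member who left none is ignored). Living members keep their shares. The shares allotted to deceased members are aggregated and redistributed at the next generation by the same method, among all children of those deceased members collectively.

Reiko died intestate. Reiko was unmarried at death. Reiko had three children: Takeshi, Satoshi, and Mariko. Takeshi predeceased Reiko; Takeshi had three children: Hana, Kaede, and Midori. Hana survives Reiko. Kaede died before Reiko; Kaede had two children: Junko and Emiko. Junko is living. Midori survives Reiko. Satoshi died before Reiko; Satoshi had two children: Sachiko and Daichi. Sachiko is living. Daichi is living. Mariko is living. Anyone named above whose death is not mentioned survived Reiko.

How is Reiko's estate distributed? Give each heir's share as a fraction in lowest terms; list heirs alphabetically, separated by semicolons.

There is no surviving spouse, so the entire estate passes to Reiko's descendants per capita at each generation.
At generation 1 (Takeshi, Satoshi, Mariko) there are 3 shares of (1)/3 = 1/3 each.
Living: Mariko — each takes 1/3.
Deceased: Takeshi and Satoshi. Their combined 2/3 is pooled and carried to generation 2.
At generation 2 (Hana, Kaede, Midori, Sachiko, Daichi) there are 5 shares of (2/3)/5 = 2/15 each.
Living: Hana, Midori, Sachiko, and Daichi — each takes 2/15.
Deceased: Kaede. That 2/15 share is carried to generation 3.
At generation 3 (Junko, Emiko) there are 2 shares of (2/15)/2 = 1/15 each.
Living: Junko and Emiko — each takes 1/15.

Daichi 2/15; Emiko 1/15; Hana 2/15; Junko 1/15; Mariko 1/3; Midori 2/15; Sachiko 2/15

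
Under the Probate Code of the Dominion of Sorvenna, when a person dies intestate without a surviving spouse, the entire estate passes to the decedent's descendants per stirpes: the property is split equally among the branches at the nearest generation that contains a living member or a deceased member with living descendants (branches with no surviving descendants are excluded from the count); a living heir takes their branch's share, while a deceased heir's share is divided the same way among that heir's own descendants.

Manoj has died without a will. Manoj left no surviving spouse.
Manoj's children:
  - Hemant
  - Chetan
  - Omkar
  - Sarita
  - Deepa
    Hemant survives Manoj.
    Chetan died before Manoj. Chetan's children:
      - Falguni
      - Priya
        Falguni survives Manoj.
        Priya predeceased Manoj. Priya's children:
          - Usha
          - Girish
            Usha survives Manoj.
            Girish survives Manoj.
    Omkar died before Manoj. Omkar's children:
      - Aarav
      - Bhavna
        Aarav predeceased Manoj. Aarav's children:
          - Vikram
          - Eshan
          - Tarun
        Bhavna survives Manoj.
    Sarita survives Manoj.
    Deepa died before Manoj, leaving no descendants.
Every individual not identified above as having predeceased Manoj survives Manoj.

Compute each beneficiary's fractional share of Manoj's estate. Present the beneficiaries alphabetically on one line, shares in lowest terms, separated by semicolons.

There is no surviving spouse, so the entire estate passes to Manoj's descendants per stirpes.
Deepa left no surviving issue, so that branch lapses and is disregarded.
The estate is divided into 4 equal shares of 1/4 among Hemant, Chetan, Omkar, Sarita.
Hemant is living and takes 1/4.
Chetan predeceased; the 1/4 allotted to Chetan's branch passes to Chetan's issue by representation.
The 1/4 is divided into 2 equal shares of 1/8 among Falguni, Priya.
Falguni is living and takes 1/8.
Priya predeceased; the 1/8 allotted to Priya's branch passes to Priya's issue by representation.
The 1/8 is divided into 2 equal shares of 1/16 among Usha, Girish.
Usha is living and takes 1/16.
Girish is living and takes 1/16.
Omkar predeceased; the 1/4 allotted to Omkar's branch passes to Omkar's issue by representation.
The 1/4 is divided into 2 equal shares of 1/8 among Aarav, Bhavna.
Aarav predeceased; the 1/8 allotted to Aarav's branch passes to Aarav's issue by representation.
The 1/8 is divided into 3 equal shares of 1/24 among Vikram, Eshan, Tarun.
Vikram is living and takes 1/24.
Eshan is living and takes 1/24.
Tarun is living and takes 1/24.
Bhavna is living and takes 1/8.
Sarita is living and takes 1/4.

Bhavna 1/8; Eshan 1/24; Falguni 1/8; Girish 1/16; Hemant 1/4; Sarita 1/4; Tarun 1/24; Usha 1/16; Vikram 1/24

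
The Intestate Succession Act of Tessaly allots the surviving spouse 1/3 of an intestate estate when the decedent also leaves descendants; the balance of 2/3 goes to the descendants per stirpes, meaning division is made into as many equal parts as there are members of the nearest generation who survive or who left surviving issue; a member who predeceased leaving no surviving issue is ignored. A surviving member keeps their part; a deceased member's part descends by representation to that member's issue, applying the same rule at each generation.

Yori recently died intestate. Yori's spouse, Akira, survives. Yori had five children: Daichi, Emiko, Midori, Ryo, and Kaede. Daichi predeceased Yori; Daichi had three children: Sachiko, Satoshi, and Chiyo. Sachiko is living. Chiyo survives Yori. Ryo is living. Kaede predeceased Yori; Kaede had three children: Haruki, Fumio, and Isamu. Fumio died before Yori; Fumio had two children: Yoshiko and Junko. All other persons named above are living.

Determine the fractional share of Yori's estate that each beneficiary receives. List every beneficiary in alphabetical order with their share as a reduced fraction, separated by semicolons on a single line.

Akira, as surviving spouse, takes 1/3.
The remaining 2/3 passes to Yori's descendants per stirpes.
The 2/3 is divided into 5 equal shares of 2/15 among Daichi, Emiko, Midori, Ryo, Kaede.
Daichi predeceased; the 2/15 allotted to Daichi's branch passes to Daichi's issue by representation.
The 2/15 is divided into 3 equal shares of 2/45 among Sachiko, Satoshi, Chiyo.
Sachiko is living and takes 2/45.
Satoshi is living and takes 2/45.
Chiyo is living and takes 2/45.
Emiko is living and takes 2/15.
Midori is living and takes 2/15.
Ryo is living and takes 2/15.
Kaede predeceased; the 2/15 allotted to Kaede's branch passes to Kaede's issue by representation.
The 2/15 is divided into 3 equal shares of 2/45 among Haruki, Fumio, Isamu.
Haruki is living and takes 2/45.
Fumio predeceased; the 2/45 allotted to Fumio's branch passes to Fumio's issue by representation.
The 2/45 is divided into 2 equal shares of 1/45 among Yoshiko, Junko.
Yoshiko is living and takes 1/45.
Junko is living and takes 1/45.
Isamu is living and takes 2/45.

Akira 1/3; Chiyo 2/45; Emiko 2/15; Haruki 2/45; Isamu 2/45; Junko 1/45; Midori 2/15; Ryo 2/15; Sachiko 2/45; Satoshi 2/45; Yoshiko 1/45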